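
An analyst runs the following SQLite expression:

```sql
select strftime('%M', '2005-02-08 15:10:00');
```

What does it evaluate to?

10

`%M` extracts the 2-digit minute: 10.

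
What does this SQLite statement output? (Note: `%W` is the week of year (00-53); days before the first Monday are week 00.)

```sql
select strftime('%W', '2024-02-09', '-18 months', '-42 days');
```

26

First apply '-18 months', '-42 days': 2024-02-09 → 2022-06-28.
2022-06-28 is a Tuesday. SQLite's %W counts Mondays since the year started; the result is 26.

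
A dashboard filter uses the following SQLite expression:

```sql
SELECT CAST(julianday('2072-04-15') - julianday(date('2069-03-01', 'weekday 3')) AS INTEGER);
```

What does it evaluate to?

`weekday 3` advances to the next Wednesday; 2069-03-01 is a Friday, so it moves forward to 2069-03-06.
25 days remain in March 2069 after the 6th (31 − 6).
Full months from April 2069 through March 2072 contribute their day counts.
Then 15 days into April 2072.
Total: 25 + 30 + 31 + 30 + 31 + 31 + 30 + 31 + 30 + 31 + 31 + 28 + 31 + 30 + 31 + 30 + 31 + 31 + 30 + 31 + 30 + 31 + 31 + 28 + 31 + 30 + 31 + 30 + 31 + 31 + 30 + 31 + 30 + 31 + 31 + 29 + 31 + 15 = 1136.

1136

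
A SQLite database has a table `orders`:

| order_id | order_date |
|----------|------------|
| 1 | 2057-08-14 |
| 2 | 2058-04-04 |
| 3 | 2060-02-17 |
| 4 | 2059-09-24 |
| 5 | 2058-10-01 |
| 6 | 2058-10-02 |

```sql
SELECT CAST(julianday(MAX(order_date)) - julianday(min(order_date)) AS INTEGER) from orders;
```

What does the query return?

917

MIN = 2057-08-14, MAX = 2060-02-17.
17 days remain in August 2057 after the 14th (31 − 14).
Full months from September 2057 through January 2060 contribute their day counts.
Then 17 days into February 2060.
Total: 17 + 30 + 31 + 30 + 31 + 31 + 28 + 31 + 30 + 31 + 30 + 31 + 31 + 30 + 31 + 30 + 31 + 31 + 28 + 31 + 30 + 31 + 30 + 31 + 31 + 30 + 31 + 30 + 31 + 31 + 17 = 917.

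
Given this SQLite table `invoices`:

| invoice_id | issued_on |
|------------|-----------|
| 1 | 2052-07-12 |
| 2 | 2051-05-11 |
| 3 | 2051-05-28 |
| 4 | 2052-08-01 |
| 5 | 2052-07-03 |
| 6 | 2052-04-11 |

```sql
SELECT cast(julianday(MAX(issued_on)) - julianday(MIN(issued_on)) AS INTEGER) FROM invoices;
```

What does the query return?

448

MIN = 2051-05-11, MAX = 2052-08-01.
20 days remain in May 2051 after the 11th (31 − 11).
Full months from June 2051 through July 2052 contribute their day counts.
Then 1 day into August 2052.
Total: 20 + 30 + 31 + 31 + 30 + 31 + 30 + 31 + 31 + 29 + 31 + 30 + 31 + 30 + 31 + 1 = 448.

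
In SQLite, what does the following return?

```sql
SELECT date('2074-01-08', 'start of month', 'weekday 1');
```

`start of month` rewinds 2074-01-08 to 2074-01-01.
`weekday 1` advances to the next Monday; 2074-01-01 is already a Monday, so it stays at 2074-01-01.

2074-01-01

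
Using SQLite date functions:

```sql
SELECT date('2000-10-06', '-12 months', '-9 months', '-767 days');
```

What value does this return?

Adding -12 months to 2000-10-06 gives 1999-10-06.
Adding -9 months to 1999-10-06 gives 1999-01-06.
Applying '-767 days' to 1999-01-06: counting 767 days back gives 1996-11-30.

1996-11-30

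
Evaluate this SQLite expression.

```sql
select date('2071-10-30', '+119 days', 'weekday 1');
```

2072-02-29

Applying '+119 days' to 2071-10-30: counting 119 days forward gives 2072-02-26.
`weekday 1` advances to the next Monday; 2072-02-26 is a Friday, so it moves forward to 2072-02-29.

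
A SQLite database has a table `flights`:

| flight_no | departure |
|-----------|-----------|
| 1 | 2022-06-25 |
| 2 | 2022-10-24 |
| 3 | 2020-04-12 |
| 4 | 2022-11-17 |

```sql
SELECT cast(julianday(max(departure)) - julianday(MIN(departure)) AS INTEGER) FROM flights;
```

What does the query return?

949

MIN = 2020-04-12, MAX = 2022-11-17.
18 days remain in April 2020 after the 12th (30 − 12).
Full months from May 2020 through October 2022 contribute their day counts.
Then 17 days into November 2022.
Total: 18 + 31 + 30 + 31 + 31 + 30 + 31 + 30 + 31 + 31 + 28 + 31 + 30 + 31 + 30 + 31 + 31 + 30 + 31 + 30 + 31 + 31 + 28 + 31 + 30 + 31 + 30 + 31 + 31 + 30 + 31 + 17 = 949.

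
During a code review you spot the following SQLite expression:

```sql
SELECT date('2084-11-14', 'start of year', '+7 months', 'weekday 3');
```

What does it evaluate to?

2084-08-02

`start of year` rewinds 2084-11-14 to 2084-01-01.
Adding +7 months to 2084-01-01 gives 2084-08-01.
`weekday 3` advances to the next Wednesday; 2084-08-01 is a Tuesday, so it moves forward to 2084-08-02.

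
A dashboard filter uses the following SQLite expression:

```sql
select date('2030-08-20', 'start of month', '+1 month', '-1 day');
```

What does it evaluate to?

2030-08-31

`start of month` rewinds 2030-08-20 to 2030-08-01.
Adding +1 month to 2030-08-01 gives 2030-09-01.
Going back 1 day from 2030-09-01 reaches 2030-08-31 (last day of August, 31 days).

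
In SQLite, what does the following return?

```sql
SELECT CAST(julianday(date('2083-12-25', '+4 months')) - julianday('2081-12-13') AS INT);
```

864

Adding +4 months to 2083-12-25 gives 2084-04-25.
18 days remain in December 2081 after the 13th (31 − 13).
Full months from January 2082 through March 2084 contribute their day counts.
Then 25 days into April 2084.
Total: 18 + 31 + 28 + 31 + 30 + 31 + 30 + 31 + 31 + 30 + 31 + 30 + 31 + 31 + 28 + 31 + 30 + 31 + 30 + 31 + 31 + 30 + 31 + 30 + 31 + 31 + 29 + 31 + 25 = 864.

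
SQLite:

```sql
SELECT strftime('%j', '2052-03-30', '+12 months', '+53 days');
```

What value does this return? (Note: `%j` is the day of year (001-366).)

142

First apply '+12 months', '+53 days': 2052-03-30 → 2053-05-22.
Day-of-year for 2053-05-22: days since 2053-01-01 inclusive = 142, zero-padded to 142.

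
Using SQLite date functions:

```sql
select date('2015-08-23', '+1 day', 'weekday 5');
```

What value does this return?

2015-08-28

Advancing 1 more day within August lands on 2015-08-24.
`weekday 5` advances to the next Friday; 2015-08-24 is a Monday, so it moves forward to 2015-08-28.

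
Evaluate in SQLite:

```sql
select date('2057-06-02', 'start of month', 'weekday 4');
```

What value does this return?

2057-06-07

`start of month` rewinds 2057-06-02 to 2057-06-01.
`weekday 4` advances to the next Thursday; 2057-06-01 is a Friday, so it moves forward to 2057-06-07.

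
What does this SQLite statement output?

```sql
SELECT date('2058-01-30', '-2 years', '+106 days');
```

Adding -2 years to 2058-01-30 gives 2056-01-30.
Applying '+106 days' to 2056-01-30: counting 106 days forward gives 2056-05-15.

2056-05-15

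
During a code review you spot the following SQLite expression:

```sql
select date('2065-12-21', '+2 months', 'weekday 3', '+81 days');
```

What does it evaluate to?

Adding +2 months to 2065-12-21 gives 2066-02-21.
`weekday 3` advances to the next Wednesday; 2066-02-21 is a Sunday, so it moves forward to 2066-02-24.
Applying '+81 days' to 2066-02-24: counting 81 days forward gives 2066-05-16.

2066-05-16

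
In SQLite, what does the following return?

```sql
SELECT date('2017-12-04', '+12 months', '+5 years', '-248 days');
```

Adding +12 months to 2017-12-04 gives 2018-12-04.
Adding +5 years to 2018-12-04 gives 2023-12-04.
Applying '-248 days' to 2023-12-04: counting 248 days back gives 2023-03-31.

2023-03-31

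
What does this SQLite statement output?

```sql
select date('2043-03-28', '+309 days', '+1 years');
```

2045-01-31

Applying '+309 days' to 2043-03-28: counting 309 days forward gives 2044-01-31.
Adding +1 year to 2044-01-31 gives 2045-01-31.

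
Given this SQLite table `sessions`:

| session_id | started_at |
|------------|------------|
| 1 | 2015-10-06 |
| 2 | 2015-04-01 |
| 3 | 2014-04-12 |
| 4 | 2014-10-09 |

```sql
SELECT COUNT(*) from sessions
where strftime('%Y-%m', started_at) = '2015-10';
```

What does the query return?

1

Rows with year-month 2015-10: 2015-10-06 → 1.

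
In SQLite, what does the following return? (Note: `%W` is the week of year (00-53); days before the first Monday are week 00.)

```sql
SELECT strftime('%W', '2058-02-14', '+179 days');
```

32

First apply '+179 days': 2058-02-14 → 2058-08-12.
2058-08-12 is a Monday. SQLite's %W counts Mondays since the year started; the result is 32.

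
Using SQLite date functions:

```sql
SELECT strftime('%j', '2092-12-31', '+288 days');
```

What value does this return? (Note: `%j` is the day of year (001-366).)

First apply '+288 days': 2092-12-31 → 2093-10-15.
Day-of-year for 2093-10-15: days since 2093-01-01 inclusive = 288, zero-padded to 288.

288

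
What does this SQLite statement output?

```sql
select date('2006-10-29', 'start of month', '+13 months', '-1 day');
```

`start of month` rewinds 2006-10-29 to 2006-10-01.
Adding +13 months to 2006-10-01 gives 2007-11-01.
Going back 1 day from 2007-11-01 reaches 2007-10-31 (last day of October, 31 days).

2007-10-31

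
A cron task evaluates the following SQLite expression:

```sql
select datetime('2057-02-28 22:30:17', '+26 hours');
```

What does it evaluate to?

+26 hours from 2057-02-28 22:30:17 is 2057-03-02 00:30:17 (crosses midnight).

2057-03-02 00:30:17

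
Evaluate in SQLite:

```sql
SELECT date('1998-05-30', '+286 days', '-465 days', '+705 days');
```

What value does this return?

Applying '+286 days' to 1998-05-30: counting 286 days forward gives 1999-03-12.
Applying '-465 days' to 1999-03-12: counting 465 days back gives 1997-12-02.
Applying '+705 days' to 1997-12-02: counting 705 days forward gives 1999-11-07.

1999-11-07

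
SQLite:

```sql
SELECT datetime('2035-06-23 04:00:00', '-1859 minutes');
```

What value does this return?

1859 minutes = 30h 59m; -1859 minutes from 2035-06-23 04:00:00 is 2035-06-21 21:01:00 (crosses midnight).

2035-06-21 21:01:00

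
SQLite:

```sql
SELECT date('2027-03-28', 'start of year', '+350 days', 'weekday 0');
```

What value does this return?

2027-12-19

`start of year` rewinds 2027-03-28 to 2027-01-01.
Applying '+350 days' to 2027-01-01: counting 350 days forward gives 2027-12-17.
`weekday 0` advances to the next Sunday; 2027-12-17 is a Friday, so it moves forward to 2027-12-19.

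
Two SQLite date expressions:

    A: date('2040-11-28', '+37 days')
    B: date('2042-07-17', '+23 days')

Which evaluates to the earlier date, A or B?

A = 2041-01-04.
B = 2042-08-09.
A is earlier.

A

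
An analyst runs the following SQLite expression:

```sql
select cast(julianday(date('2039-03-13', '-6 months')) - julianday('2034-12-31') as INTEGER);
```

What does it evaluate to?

Adding -6 months to 2039-03-13 gives 2038-09-13.
0 days remain in December 2034 after the 31st (31 − 31).
Full months from January 2035 through August 2038 contribute their day counts.
Then 13 days into September 2038.
Total: 0 + 31 + 28 + 31 + 30 + 31 + 30 + 31 + 31 + 30 + 31 + 30 + 31 + 31 + 29 + 31 + 30 + 31 + 30 + 31 + 31 + 30 + 31 + 30 + 31 + 31 + 28 + 31 + 30 + 31 + 30 + 31 + 31 + 30 + 31 + 30 + 31 + 31 + 28 + 31 + 30 + 31 + 30 + 31 + 31 + 13 = 1352.

1352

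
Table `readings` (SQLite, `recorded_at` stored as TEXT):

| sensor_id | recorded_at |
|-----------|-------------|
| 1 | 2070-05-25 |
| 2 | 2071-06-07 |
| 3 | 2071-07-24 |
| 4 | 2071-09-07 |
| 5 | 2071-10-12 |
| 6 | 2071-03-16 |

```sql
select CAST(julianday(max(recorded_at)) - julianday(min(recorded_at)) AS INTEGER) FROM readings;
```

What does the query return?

505

MIN = 2070-05-25, MAX = 2071-10-12.
6 days remain in May 2070 after the 25th (31 − 25).
Full months from June 2070 through September 2071 contribute their day counts.
Then 12 days into October 2071.
Total: 6 + 30 + 31 + 31 + 30 + 31 + 30 + 31 + 31 + 28 + 31 + 30 + 31 + 30 + 31 + 31 + 30 + 12 = 505.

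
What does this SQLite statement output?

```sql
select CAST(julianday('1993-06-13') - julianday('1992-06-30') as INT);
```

348

0 days remain in June 1992 after the 30th (30 − 30).
Full months from July 1992 through May 1993 contribute their day counts.
Then 13 days into June 1993.
Total: 0 + 31 + 31 + 30 + 31 + 30 + 31 + 31 + 28 + 31 + 30 + 31 + 13 = 348.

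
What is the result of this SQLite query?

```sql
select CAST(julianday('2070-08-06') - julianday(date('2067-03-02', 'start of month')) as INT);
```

`start of month` rewinds 2067-03-02 to 2067-03-01.
30 days remain in March 2067 after the 1st (31 − 1).
Full months from April 2067 through July 2070 contribute their day counts.
Then 6 days into August 2070.
Total: 30 + 30 + 31 + 30 + 31 + 31 + 30 + 31 + 30 + 31 + 31 + 29 + 31 + 30 + 31 + 30 + 31 + 31 + 30 + 31 + 30 + 31 + 31 + 28 + 31 + 30 + 31 + 30 + 31 + 31 + 30 + 31 + 30 + 31 + 31 + 28 + 31 + 30 + 31 + 30 + 31 + 6 = 1254.

1254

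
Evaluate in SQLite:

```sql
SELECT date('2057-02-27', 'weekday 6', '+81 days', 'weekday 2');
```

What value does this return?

2057-05-29

`weekday 6` advances to the next Saturday; 2057-02-27 is a Tuesday, so it moves forward to 2057-03-03.
Applying '+81 days' to 2057-03-03: counting 81 days forward gives 2057-05-23.
`weekday 2` advances to the next Tuesday; 2057-05-23 is a Wednesday, so it moves forward to 2057-05-29.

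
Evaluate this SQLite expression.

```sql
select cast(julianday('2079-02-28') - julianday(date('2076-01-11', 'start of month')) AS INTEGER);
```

`start of month` rewinds 2076-01-11 to 2076-01-01.
30 days remain in January 2076 after the 1st (31 − 1).
Full months from February 2076 through January 2079 contribute their day counts.
Then 28 days into February 2079.
Total: 30 + 29 + 31 + 30 + 31 + 30 + 31 + 31 + 30 + 31 + 30 + 31 + 31 + 28 + 31 + 30 + 31 + 30 + 31 + 31 + 30 + 31 + 30 + 31 + 31 + 28 + 31 + 30 + 31 + 30 + 31 + 31 + 30 + 31 + 30 + 31 + 31 + 28 = 1154.

1154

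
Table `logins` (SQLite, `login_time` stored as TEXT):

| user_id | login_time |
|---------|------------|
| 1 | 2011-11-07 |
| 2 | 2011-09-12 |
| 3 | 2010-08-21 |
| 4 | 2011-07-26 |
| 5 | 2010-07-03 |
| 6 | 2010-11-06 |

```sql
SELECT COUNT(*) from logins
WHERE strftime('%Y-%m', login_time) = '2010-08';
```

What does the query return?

1

Rows with year-month 2010-08: 2010-08-21 → 1.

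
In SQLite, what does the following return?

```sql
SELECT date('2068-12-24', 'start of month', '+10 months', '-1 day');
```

2069-09-30

`start of month` rewinds 2068-12-24 to 2068-12-01.
Adding +10 months to 2068-12-01 gives 2069-10-01.
Going back 1 day from 2069-10-01 reaches 2069-09-30 (last day of September, 30 days).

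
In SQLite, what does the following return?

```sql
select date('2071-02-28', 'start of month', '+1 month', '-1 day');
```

2071-02-28

`start of month` rewinds 2071-02-28 to 2071-02-01.
Adding +1 month to 2071-02-01 gives 2071-03-01.
Going back 1 day from 2071-03-01 reaches 2071-02-28 (last day of February, 28 days).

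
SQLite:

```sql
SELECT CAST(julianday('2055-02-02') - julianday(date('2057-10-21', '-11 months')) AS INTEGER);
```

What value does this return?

Adding -11 months to 2057-10-21 gives 2056-11-21.
26 days remain in February 2055 after the 2nd (28 − 2).
Full months from March 2055 through October 2056 contribute their day counts.
Then 21 days into November 2056.
Total: 26 + 31 + 30 + 31 + 30 + 31 + 31 + 30 + 31 + 30 + 31 + 31 + 29 + 31 + 30 + 31 + 30 + 31 + 31 + 30 + 31 + 21 = 658.
The subtraction is earlier − later, so the result is −658 → -658.

-658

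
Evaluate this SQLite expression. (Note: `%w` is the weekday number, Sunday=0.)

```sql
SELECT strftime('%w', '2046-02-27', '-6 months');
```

First apply '-6 months': 2046-02-27 → 2045-08-27.
2045-08-27 is a Sunday; with Sunday=0 that is 0.

0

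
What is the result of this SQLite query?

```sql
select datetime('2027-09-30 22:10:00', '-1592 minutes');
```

1592 minutes = 26h 32m; -1592 minutes from 2027-09-30 22:10:00 is 2027-09-29 19:38:00 (crosses midnight).

2027-09-29 19:38:00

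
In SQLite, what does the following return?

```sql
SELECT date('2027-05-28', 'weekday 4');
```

`weekday 4` advances to the next Thursday; 2027-05-28 is a Friday, so it moves forward to 2027-06-03.

2027-06-03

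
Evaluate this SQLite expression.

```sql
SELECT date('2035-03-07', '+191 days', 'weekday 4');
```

2035-09-20

Applying '+191 days' to 2035-03-07: counting 191 days forward gives 2035-09-14.
`weekday 4` advances to the next Thursday; 2035-09-14 is a Friday, so it moves forward to 2035-09-20.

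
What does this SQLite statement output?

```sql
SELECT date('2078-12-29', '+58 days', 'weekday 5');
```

Applying '+58 days' to 2078-12-29: counting 58 days forward gives 2079-02-25.
`weekday 5` advances to the next Friday; 2079-02-25 is a Saturday, so it moves forward to 2079-03-03.

2079-03-03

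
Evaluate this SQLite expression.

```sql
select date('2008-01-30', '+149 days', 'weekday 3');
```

2008-07-02

Applying '+149 days' to 2008-01-30: counting 149 days forward gives 2008-06-27.
`weekday 3` advances to the next Wednesday; 2008-06-27 is a Friday, so it moves forward to 2008-07-02.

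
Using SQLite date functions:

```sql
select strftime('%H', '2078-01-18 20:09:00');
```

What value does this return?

`%H` extracts the 2-digit hour (00-23): 20.

20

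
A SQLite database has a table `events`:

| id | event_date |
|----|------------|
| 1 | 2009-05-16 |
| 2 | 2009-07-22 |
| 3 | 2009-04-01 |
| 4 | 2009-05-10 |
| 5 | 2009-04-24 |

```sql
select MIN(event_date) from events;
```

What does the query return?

2009-04-01

MIN over {2009-04-01, 2009-04-24, 2009-05-10, 2009-05-16, 2009-07-22}.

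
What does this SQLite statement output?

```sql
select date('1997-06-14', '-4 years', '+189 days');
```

1993-12-20

Adding -4 years to 1997-06-14 gives 1993-06-14.
Applying '+189 days' to 1993-06-14: counting 189 days forward gives 1993-12-20.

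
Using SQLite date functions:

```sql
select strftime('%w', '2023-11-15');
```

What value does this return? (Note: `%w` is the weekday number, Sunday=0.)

3

2023-11-15 is a Wednesday; with Sunday=0 that is 3.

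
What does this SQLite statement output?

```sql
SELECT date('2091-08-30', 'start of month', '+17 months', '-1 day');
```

2092-12-31

`start of month` rewinds 2091-08-30 to 2091-08-01.
Adding +17 months to 2091-08-01 gives 2093-01-01.
Going back 1 day from 2093-01-01 reaches 2092-12-31 (last day of December, 31 days).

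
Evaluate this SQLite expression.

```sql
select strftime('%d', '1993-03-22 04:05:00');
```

22

`%d` extracts the 2-digit day of month: 22.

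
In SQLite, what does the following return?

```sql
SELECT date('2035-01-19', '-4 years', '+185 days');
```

2031-07-23

Adding -4 years to 2035-01-19 gives 2031-01-19.
Applying '+185 days' to 2031-01-19: counting 185 days forward gives 2031-07-23.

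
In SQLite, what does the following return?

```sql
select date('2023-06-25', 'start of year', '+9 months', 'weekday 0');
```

`start of year` rewinds 2023-06-25 to 2023-01-01.
Adding +9 months to 2023-01-01 gives 2023-10-01.
`weekday 0` advances to the next Sunday; 2023-10-01 is already a Sunday, so it stays at 2023-10-01.

2023-10-01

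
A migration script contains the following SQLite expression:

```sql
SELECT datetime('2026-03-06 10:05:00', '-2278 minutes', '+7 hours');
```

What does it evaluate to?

2026-03-05 03:07:00

2278 minutes = 37h 58m; -2278 minutes from 2026-03-06 10:05:00 is 2026-03-04 20:07:00 (crosses midnight).
+7 hours from 2026-03-04 20:07:00 is 2026-03-05 03:07:00 (crosses midnight).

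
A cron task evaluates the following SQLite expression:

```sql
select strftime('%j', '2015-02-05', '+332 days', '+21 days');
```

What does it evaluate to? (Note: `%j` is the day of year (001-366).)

First apply '+332 days', '+21 days': 2015-02-05 → 2016-01-24.
Day-of-year for 2016-01-24: days since 2016-01-01 inclusive = 24, zero-padded to 024.

024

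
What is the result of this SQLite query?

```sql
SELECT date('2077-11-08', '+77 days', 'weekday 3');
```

Applying '+77 days' to 2077-11-08: counting 77 days forward gives 2078-01-24.
`weekday 3` advances to the next Wednesday; 2078-01-24 is a Monday, so it moves forward to 2078-01-26.

2078-01-26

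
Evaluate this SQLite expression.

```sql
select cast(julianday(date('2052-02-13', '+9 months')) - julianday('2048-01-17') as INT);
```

1762

Adding +9 months to 2052-02-13 gives 2052-11-13.
14 days remain in January 2048 after the 17th (31 − 17).
Full months from February 2048 through October 2052 contribute their day counts.
Then 13 days into November 2052.
Total: 14 + 29 + 31 + 30 + 31 + 30 + 31 + 31 + 30 + 31 + 30 + 31 + 31 + 28 + 31 + 30 + 31 + 30 + 31 + 31 + 30 + 31 + 30 + 31 + 31 + 28 + 31 + 30 + 31 + 30 + 31 + 31 + 30 + 31 + 30 + 31 + 31 + 28 + 31 + 30 + 31 + 30 + 31 + 31 + 30 + 31 + 30 + 31 + 31 + 29 + 31 + 30 + 31 + 30 + 31 + 31 + 30 + 31 + 13 = 1762.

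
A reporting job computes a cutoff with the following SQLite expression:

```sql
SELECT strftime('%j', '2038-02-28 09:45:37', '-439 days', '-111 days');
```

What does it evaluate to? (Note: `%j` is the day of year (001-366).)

First apply '-439 days', '-111 days': 2038-02-28 09:45:37 → 2036-08-27 09:45:37.
Day-of-year for 2036-08-27: days since 2036-01-01 inclusive = 240, zero-padded to 240.

240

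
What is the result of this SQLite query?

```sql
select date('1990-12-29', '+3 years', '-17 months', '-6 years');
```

Adding +3 years to 1990-12-29 gives 1993-12-29.
Adding -17 months to 1993-12-29 gives 1992-07-29.
Adding -6 years to 1992-07-29 gives 1986-07-29.

1986-07-29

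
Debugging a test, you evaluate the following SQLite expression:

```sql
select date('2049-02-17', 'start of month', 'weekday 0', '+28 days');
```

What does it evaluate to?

2049-03-07

`start of month` rewinds 2049-02-17 to 2049-02-01.
`weekday 0` advances to the next Sunday; 2049-02-01 is a Monday, so it moves forward to 2049-02-07.
February 2049 has 28 days; 21 remain after the 7th, so 22 days reach 2049-03-01.
Advancing 6 more days within March lands on 2049-03-07.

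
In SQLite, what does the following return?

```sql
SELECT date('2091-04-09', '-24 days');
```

Going back 9 days from 2091-04-09 reaches 2091-03-31 (last day of March, 31 days).
Going back 15 days within March lands on 2091-03-16.

2091-03-16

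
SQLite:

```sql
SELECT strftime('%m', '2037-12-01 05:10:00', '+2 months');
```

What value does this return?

02

First apply '+2 months': 2037-12-01 05:10:00 → 2038-02-01 05:10:00.
`%m` extracts the 2-digit month (01-12): 02.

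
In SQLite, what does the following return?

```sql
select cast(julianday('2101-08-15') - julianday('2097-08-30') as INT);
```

1 day remains in August 2097 after the 30th (31 − 30).
Full months from September 2097 through July 2101 contribute their day counts.
Then 15 days into August 2101.
Total: 1 + 30 + 31 + 30 + 31 + 31 + 28 + 31 + 30 + 31 + 30 + 31 + 31 + 30 + 31 + 30 + 31 + 31 + 28 + 31 + 30 + 31 + 30 + 31 + 31 + 30 + 31 + 30 + 31 + 31 + 28 + 31 + 30 + 31 + 30 + 31 + 31 + 30 + 31 + 30 + 31 + 31 + 28 + 31 + 30 + 31 + 30 + 31 + 15 = 1445.

1445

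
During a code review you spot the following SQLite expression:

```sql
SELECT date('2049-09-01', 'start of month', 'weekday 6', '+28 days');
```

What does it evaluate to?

`start of month` rewinds 2049-09-01 to 2049-09-01.
`weekday 6` advances to the next Saturday; 2049-09-01 is a Wednesday, so it moves forward to 2049-09-04.
September 2049 has 30 days; 26 remain after the 4th, so 27 days reach 2049-10-01.
Advancing 1 more day within October lands on 2049-10-02.

2049-10-02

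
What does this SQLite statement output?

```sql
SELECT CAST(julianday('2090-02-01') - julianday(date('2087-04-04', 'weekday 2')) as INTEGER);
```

`weekday 2` advances to the next Tuesday; 2087-04-04 is a Friday, so it moves forward to 2087-04-08.
22 days remain in April 2087 after the 8th (30 − 8).
Full months from May 2087 through January 2090 contribute their day counts.
Then 1 day into February 2090.
Total: 22 + 31 + 30 + 31 + 31 + 30 + 31 + 30 + 31 + 31 + 29 + 31 + 30 + 31 + 30 + 31 + 31 + 30 + 31 + 30 + 31 + 31 + 28 + 31 + 30 + 31 + 30 + 31 + 31 + 30 + 31 + 30 + 31 + 31 + 1 = 1030.

1030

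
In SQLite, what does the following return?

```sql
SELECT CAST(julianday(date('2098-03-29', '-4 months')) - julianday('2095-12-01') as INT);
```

729

Adding -4 months to 2098-03-29 gives 2097-11-29.
30 days remain in December 2095 after the 1st (31 − 1).
Full months from January 2096 through October 2097 contribute their day counts.
Then 29 days into November 2097.
Total: 30 + 31 + 29 + 31 + 30 + 31 + 30 + 31 + 31 + 30 + 31 + 30 + 31 + 31 + 28 + 31 + 30 + 31 + 30 + 31 + 31 + 30 + 31 + 29 = 729.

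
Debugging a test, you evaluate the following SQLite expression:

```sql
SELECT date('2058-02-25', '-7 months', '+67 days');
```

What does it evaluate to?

2057-09-30

Adding -7 months to 2058-02-25 gives 2057-07-25.
Applying '+67 days' to 2057-07-25: counting 67 days forward gives 2057-09-30.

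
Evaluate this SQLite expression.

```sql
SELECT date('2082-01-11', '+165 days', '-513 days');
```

2081-01-28

Applying '+165 days' to 2082-01-11: counting 165 days forward gives 2082-06-25.
Applying '-513 days' to 2082-06-25: counting 513 days back gives 2081-01-28.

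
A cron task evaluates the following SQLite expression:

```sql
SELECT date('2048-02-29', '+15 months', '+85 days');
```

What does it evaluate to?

2049-08-22

Adding +15 months to 2048-02-29 gives 2049-05-29.
Applying '+85 days' to 2049-05-29: counting 85 days forward gives 2049-08-22.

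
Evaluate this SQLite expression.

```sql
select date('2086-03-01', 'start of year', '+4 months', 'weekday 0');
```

2086-05-05

`start of year` rewinds 2086-03-01 to 2086-01-01.
Adding +4 months to 2086-01-01 gives 2086-05-01.
`weekday 0` advances to the next Sunday; 2086-05-01 is a Wednesday, so it moves forward to 2086-05-05.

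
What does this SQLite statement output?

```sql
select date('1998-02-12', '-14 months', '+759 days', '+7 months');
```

1999-08-10

Adding -14 months to 1998-02-12 gives 1996-12-12.
Applying '+759 days' to 1996-12-12: counting 759 days forward gives 1999-01-10.
Adding +7 months to 1999-01-10 gives 1999-08-10.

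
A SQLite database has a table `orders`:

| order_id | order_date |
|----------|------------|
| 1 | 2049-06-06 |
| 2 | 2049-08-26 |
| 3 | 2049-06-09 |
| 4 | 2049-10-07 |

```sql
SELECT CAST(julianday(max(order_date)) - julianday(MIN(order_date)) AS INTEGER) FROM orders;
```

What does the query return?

MIN = 2049-06-06, MAX = 2049-10-07.
24 days remain in June 2049 after the 6th (30 − 6).
July 2049: 31 days.
August 2049: 31 days.
September 2049: 30 days.
Then 7 days into October 2049.
Total: 24 + 31 + 31 + 30 + 7 = 123.

123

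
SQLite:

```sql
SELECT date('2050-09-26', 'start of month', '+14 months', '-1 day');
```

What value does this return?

2051-10-31

`start of month` rewinds 2050-09-26 to 2050-09-01.
Adding +14 months to 2050-09-01 gives 2051-11-01.
Going back 1 day from 2051-11-01 reaches 2051-10-31 (last day of October, 31 days).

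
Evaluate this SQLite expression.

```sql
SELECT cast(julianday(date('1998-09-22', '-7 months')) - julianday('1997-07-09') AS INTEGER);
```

Adding -7 months to 1998-09-22 gives 1998-02-22.
22 days remain in July 1997 after the 9th (31 − 9).
Full months from August 1997 through January 1998 contribute their day counts.
Then 22 days into February 1998.
Total: 22 + 31 + 30 + 31 + 30 + 31 + 31 + 22 = 228.

228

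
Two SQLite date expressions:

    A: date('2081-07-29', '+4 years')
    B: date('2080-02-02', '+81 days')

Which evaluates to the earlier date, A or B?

A = 2085-07-29.
B = 2080-04-23.
B is earlier.

B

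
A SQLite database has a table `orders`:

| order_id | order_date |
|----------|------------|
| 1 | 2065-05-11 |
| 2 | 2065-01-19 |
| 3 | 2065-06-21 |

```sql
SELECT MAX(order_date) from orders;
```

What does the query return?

2065-06-21

MAX over {2065-01-19, 2065-05-11, 2065-06-21}.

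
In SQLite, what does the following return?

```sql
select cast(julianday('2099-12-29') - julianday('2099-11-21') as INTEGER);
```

9 days remain in November 2099 after the 21st (30 − 21).
Then 29 days into December 2099.
Total: 9 + 29 = 38.

38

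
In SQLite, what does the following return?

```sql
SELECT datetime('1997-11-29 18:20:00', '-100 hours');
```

-100 hours from 1997-11-29 18:20:00 is 1997-11-25 14:20:00 (crosses midnight).

1997-11-25 14:20:00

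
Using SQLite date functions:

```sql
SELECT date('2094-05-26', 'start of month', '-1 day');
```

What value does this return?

`start of month` rewinds 2094-05-26 to 2094-05-01.
Going back 1 day from 2094-05-01 reaches 2094-04-30 (last day of April, 30 days).

2094-04-30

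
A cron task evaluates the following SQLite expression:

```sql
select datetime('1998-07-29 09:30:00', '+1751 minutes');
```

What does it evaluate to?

1998-07-30 14:41:00

1751 minutes = 29h 11m; +1751 minutes from 1998-07-29 09:30:00 is 1998-07-30 14:41:00 (crosses midnight).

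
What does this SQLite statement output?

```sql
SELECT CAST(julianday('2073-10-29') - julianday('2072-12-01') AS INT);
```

332

30 days remain in December 2072 after the 1st (31 − 1).
Full months from January 2073 through September 2073 contribute their day counts.
Then 29 days into October 2073.
Total: 30 + 31 + 28 + 31 + 30 + 31 + 30 + 31 + 31 + 30 + 29 = 332.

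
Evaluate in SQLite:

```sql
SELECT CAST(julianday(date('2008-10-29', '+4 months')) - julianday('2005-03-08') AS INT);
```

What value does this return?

Adding +4 months to 2008-10-29 targets 2009-02-29. February 2009 has only 28 days, so SQLite normalizes the 1-day overflow forward to 2009-03-01.
23 days remain in March 2005 after the 8th (31 − 8).
Full months from April 2005 through February 2009 contribute their day counts.
Then 1 day into March 2009.
Total: 23 + 30 + 31 + 30 + 31 + 31 + 30 + 31 + 30 + 31 + 31 + 28 + 31 + 30 + 31 + 30 + 31 + 31 + 30 + 31 + 30 + 31 + 31 + 28 + 31 + 30 + 31 + 30 + 31 + 31 + 30 + 31 + 30 + 31 + 31 + 29 + 31 + 30 + 31 + 30 + 31 + 31 + 30 + 31 + 30 + 31 + 31 + 28 + 1 = 1454.

1454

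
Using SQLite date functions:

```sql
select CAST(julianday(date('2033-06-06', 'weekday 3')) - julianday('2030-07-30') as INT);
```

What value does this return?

1044

`weekday 3` advances to the next Wednesday; 2033-06-06 is a Monday, so it moves forward to 2033-06-08.
1 day remains in July 2030 after the 30th (31 − 30).
Full months from August 2030 through May 2033 contribute their day counts.
Then 8 days into June 2033.
Total: 1 + 31 + 30 + 31 + 30 + 31 + 31 + 28 + 31 + 30 + 31 + 30 + 31 + 31 + 30 + 31 + 30 + 31 + 31 + 29 + 31 + 30 + 31 + 30 + 31 + 31 + 30 + 31 + 30 + 31 + 31 + 28 + 31 + 30 + 31 + 8 = 1044.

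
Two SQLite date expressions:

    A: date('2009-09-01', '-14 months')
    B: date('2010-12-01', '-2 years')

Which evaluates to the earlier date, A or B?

A

A = 2008-07-01.
B = 2008-12-01.
A is earlier.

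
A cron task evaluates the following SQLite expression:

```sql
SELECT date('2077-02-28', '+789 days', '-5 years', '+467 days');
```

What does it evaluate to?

2075-08-08

Applying '+789 days' to 2077-02-28: counting 789 days forward gives 2079-04-28.
Adding -5 years to 2079-04-28 gives 2074-04-28.
Applying '+467 days' to 2074-04-28: counting 467 days forward gives 2075-08-08.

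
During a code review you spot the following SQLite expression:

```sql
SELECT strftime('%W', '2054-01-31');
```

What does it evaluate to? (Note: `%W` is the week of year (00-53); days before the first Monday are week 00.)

04

2054-01-31 is a Saturday. SQLite's %W counts Mondays since the year started; the result is 04.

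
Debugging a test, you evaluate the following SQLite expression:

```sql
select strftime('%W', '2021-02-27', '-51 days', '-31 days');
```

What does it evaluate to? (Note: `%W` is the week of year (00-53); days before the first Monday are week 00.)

49

First apply '-51 days', '-31 days': 2021-02-27 → 2020-12-07.
2020-12-07 is a Monday. SQLite's %W counts Mondays since the year started; the result is 49.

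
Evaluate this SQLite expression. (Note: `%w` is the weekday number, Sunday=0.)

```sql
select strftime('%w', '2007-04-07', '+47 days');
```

4

First apply '+47 days': 2007-04-07 → 2007-05-24.
2007-05-24 is a Thursday; with Sunday=0 that is 4.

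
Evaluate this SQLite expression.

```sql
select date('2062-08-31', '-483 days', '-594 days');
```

2059-09-19

Applying '-483 days' to 2062-08-31: counting 483 days back gives 2061-05-05.
Applying '-594 days' to 2061-05-05: counting 594 days back gives 2059-09-19.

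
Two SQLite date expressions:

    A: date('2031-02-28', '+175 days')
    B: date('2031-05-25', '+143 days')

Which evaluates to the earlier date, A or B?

A

A = 2031-08-22.
B = 2031-10-15.
A is earlier.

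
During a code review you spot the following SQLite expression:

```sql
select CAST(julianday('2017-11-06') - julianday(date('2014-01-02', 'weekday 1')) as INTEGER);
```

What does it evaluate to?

1400

`weekday 1` advances to the next Monday; 2014-01-02 is a Thursday, so it moves forward to 2014-01-06.
25 days remain in January 2014 after the 6th (31 − 6).
Full months from February 2014 through October 2017 contribute their day counts.
Then 6 days into November 2017.
Total: 25 + 28 + 31 + 30 + 31 + 30 + 31 + 31 + 30 + 31 + 30 + 31 + 31 + 28 + 31 + 30 + 31 + 30 + 31 + 31 + 30 + 31 + 30 + 31 + 31 + 29 + 31 + 30 + 31 + 30 + 31 + 31 + 30 + 31 + 30 + 31 + 31 + 28 + 31 + 30 + 31 + 30 + 31 + 31 + 30 + 31 + 6 = 1400.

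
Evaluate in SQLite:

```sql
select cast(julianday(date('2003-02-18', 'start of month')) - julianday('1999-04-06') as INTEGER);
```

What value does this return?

1397

`start of month` rewinds 2003-02-18 to 2003-02-01.
24 days remain in April 1999 after the 6th (30 − 6).
Full months from May 1999 through January 2003 contribute their day counts.
Then 1 day into February 2003.
Total: 24 + 31 + 30 + 31 + 31 + 30 + 31 + 30 + 31 + 31 + 29 + 31 + 30 + 31 + 30 + 31 + 31 + 30 + 31 + 30 + 31 + 31 + 28 + 31 + 30 + 31 + 30 + 31 + 31 + 30 + 31 + 30 + 31 + 31 + 28 + 31 + 30 + 31 + 30 + 31 + 31 + 30 + 31 + 30 + 31 + 31 + 1 = 1397.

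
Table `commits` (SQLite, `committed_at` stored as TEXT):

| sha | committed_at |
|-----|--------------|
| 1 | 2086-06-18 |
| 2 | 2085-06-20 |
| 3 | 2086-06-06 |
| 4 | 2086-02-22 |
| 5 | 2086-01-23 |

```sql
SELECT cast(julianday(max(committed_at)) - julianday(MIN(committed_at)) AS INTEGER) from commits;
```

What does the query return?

MIN = 2085-06-20, MAX = 2086-06-18.
10 days remain in June 2085 after the 20th (30 − 20).
Full months from July 2085 through May 2086 contribute their day counts.
Then 18 days into June 2086.
Total: 10 + 31 + 31 + 30 + 31 + 30 + 31 + 31 + 28 + 31 + 30 + 31 + 18 = 363.

363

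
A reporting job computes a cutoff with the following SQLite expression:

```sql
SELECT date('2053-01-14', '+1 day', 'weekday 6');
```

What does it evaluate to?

2053-01-18

Advancing 1 more day within January lands on 2053-01-15.
`weekday 6` advances to the next Saturday; 2053-01-15 is a Wednesday, so it moves forward to 2053-01-18.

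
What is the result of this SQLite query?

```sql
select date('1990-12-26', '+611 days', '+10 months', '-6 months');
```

1992-12-28

Applying '+611 days' to 1990-12-26: counting 611 days forward gives 1992-08-28.
Adding +10 months to 1992-08-28 gives 1993-06-28.
Adding -6 months to 1993-06-28 gives 1992-12-28.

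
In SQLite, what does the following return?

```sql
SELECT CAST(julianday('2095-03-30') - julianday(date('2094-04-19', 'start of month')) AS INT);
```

363

`start of month` rewinds 2094-04-19 to 2094-04-01.
29 days remain in April 2094 after the 1st (30 − 1).
Full months from May 2094 through February 2095 contribute their day counts.
Then 30 days into March 2095.
Total: 29 + 31 + 30 + 31 + 31 + 30 + 31 + 30 + 31 + 31 + 28 + 30 = 363.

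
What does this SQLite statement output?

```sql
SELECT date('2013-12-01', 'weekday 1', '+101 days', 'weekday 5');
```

`weekday 1` advances to the next Monday; 2013-12-01 is a Sunday, so it moves forward to 2013-12-02.
Applying '+101 days' to 2013-12-02: counting 101 days forward gives 2014-03-13.
`weekday 5` advances to the next Friday; 2014-03-13 is a Thursday, so it moves forward to 2014-03-14.

2014-03-14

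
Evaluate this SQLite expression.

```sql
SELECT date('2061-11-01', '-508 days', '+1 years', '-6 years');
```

Applying '-508 days' to 2061-11-01: counting 508 days back gives 2060-06-11.
Adding +1 year to 2060-06-11 gives 2061-06-11.
Adding -6 years to 2061-06-11 gives 2055-06-11.

2055-06-11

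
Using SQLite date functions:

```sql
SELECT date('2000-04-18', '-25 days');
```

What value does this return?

2000-03-24

Going back 18 days from 2000-04-18 reaches 2000-03-31 (last day of March, 31 days).
Going back 7 days within March lands on 2000-03-24.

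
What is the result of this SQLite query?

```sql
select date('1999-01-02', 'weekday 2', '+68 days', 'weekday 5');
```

`weekday 2` advances to the next Tuesday; 1999-01-02 is a Saturday, so it moves forward to 1999-01-05.
Applying '+68 days' to 1999-01-05: counting 68 days forward gives 1999-03-14.
`weekday 5` advances to the next Friday; 1999-03-14 is a Sunday, so it moves forward to 1999-03-19.

1999-03-19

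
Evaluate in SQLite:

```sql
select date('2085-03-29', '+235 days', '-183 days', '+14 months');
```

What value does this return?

Applying '+235 days' to 2085-03-29: counting 235 days forward gives 2085-11-19.
Applying '-183 days' to 2085-11-19: counting 183 days back gives 2085-05-20.
Adding +14 months to 2085-05-20 gives 2086-07-20.

2086-07-20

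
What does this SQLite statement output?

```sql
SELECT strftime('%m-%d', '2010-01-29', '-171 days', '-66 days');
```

06-06

First apply '-171 days', '-66 days': 2010-01-29 → 2009-06-06.
`%m-%d` extracts the month-day: 06-06.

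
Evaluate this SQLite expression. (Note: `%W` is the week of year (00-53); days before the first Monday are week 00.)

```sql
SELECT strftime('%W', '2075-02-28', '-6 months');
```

First apply '-6 months': 2075-02-28 → 2074-08-28.
2074-08-28 is a Tuesday. SQLite's %W counts Mondays since the year started; the result is 35.

35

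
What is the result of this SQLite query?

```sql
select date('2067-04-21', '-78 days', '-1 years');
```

Applying '-78 days' to 2067-04-21: counting 78 days back gives 2067-02-02.
Adding -1 year to 2067-02-02 gives 2066-02-02.

2066-02-02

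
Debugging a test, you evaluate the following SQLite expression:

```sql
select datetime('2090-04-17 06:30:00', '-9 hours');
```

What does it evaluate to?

2090-04-16 21:30:00

-9 hours from 2090-04-17 06:30:00 is 2090-04-16 21:30:00 (crosses midnight).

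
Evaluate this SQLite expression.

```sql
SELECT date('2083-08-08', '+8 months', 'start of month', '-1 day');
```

Adding +8 months to 2083-08-08 gives 2084-04-08.
`start of month` rewinds 2084-04-08 to 2084-04-01.
Going back 1 day from 2084-04-01 reaches 2084-03-31 (last day of March, 31 days).

2084-03-31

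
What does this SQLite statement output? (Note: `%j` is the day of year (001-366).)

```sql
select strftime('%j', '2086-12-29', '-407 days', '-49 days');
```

First apply '-407 days', '-49 days': 2086-12-29 → 2085-09-29.
Day-of-year for 2085-09-29: days since 2085-01-01 inclusive = 272, zero-padded to 272.

272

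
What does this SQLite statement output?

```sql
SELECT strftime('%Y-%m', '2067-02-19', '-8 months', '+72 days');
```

2066-08

First apply '-8 months', '+72 days': 2067-02-19 → 2066-08-30.
`%Y-%m` extracts the year-month: 2066-08.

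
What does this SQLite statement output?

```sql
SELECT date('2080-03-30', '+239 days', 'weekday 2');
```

2080-11-26

Applying '+239 days' to 2080-03-30: counting 239 days forward gives 2080-11-24.
`weekday 2` advances to the next Tuesday; 2080-11-24 is a Sunday, so it moves forward to 2080-11-26.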